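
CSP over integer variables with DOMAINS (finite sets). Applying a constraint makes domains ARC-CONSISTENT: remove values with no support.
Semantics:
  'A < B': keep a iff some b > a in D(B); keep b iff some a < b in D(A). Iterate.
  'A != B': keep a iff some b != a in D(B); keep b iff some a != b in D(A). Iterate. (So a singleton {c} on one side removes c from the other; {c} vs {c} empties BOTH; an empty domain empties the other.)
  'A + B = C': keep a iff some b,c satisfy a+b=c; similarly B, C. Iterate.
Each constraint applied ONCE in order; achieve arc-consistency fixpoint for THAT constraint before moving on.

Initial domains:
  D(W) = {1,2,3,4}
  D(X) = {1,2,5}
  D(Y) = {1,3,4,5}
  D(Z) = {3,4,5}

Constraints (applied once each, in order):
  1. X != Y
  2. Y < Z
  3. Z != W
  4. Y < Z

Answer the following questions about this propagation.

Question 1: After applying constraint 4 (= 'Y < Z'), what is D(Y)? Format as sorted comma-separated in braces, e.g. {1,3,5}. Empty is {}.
Constraint 1 (X != Y) on D(X)={1,2,5} D(Y)={1,3,4,5}: no change
Constraint 2 (Y < Z) on D(Y)={1,3,4,5} D(Z)={3,4,5}: Y {1,3,4,5}->{1,3,4}
Constraint 3 (Z != W) on D(Z)={3,4,5} D(W)={1,2,3,4}: no change
Constraint 4 (Y < Z) on D(Y)={1,3,4} D(Z)={3,4,5}: no change
So after constraint 4: D(Y) = {1,3,4}

Answer: {1,3,4}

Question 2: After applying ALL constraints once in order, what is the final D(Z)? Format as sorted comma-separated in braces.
Answer: {3,4,5}

Derivation:
Constraint 1 (X != Y) on D(X)={1,2,5} D(Y)={1,3,4,5}: no change
Constraint 2 (Y < Z) on D(Y)={1,3,4,5} D(Z)={3,4,5}: Y {1,3,4,5}->{1,3,4}
Constraint 3 (Z != W) on D(Z)={3,4,5} D(W)={1,2,3,4}: no change
Constraint 4 (Y < Z) on D(Y)={1,3,4} D(Z)={3,4,5}: no change
So after all 4 constraints: D(Z) = {3,4,5}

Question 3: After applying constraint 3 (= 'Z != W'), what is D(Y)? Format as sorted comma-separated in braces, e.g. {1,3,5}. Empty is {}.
Constraint 1 (X != Y) on D(X)={1,2,5} D(Y)={1,3,4,5}: no change
Constraint 2 (Y < Z) on D(Y)={1,3,4,5} D(Z)={3,4,5}: Y {1,3,4,5}->{1,3,4}
Constraint 3 (Z != W) on D(Z)={3,4,5} D(W)={1,2,3,4}: no change
So after constraint 3: D(Y) = {1,3,4}

Answer: {1,3,4}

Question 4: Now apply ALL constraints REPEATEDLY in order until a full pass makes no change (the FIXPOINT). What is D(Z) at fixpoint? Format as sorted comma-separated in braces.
pass 0 (initial): D(Z)={3,4,5}
pass 1: Y {1,3,4,5}->{1,3,4}
pass 2: no change
Fixpoint after 2 passes: D(Z) = {3,4,5}

Answer: {3,4,5}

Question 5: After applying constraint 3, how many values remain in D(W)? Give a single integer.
Answer: 4

Derivation:
Constraint 1 (X != Y) on D(X)={1,2,5} D(Y)={1,3,4,5}: no change
Constraint 2 (Y < Z) on D(Y)={1,3,4,5} D(Z)={3,4,5}: Y {1,3,4,5}->{1,3,4}
Constraint 3 (Z != W) on D(Z)={3,4,5} D(W)={1,2,3,4}: no change
So after constraint 3: D(W)={1,2,3,4}, size = 4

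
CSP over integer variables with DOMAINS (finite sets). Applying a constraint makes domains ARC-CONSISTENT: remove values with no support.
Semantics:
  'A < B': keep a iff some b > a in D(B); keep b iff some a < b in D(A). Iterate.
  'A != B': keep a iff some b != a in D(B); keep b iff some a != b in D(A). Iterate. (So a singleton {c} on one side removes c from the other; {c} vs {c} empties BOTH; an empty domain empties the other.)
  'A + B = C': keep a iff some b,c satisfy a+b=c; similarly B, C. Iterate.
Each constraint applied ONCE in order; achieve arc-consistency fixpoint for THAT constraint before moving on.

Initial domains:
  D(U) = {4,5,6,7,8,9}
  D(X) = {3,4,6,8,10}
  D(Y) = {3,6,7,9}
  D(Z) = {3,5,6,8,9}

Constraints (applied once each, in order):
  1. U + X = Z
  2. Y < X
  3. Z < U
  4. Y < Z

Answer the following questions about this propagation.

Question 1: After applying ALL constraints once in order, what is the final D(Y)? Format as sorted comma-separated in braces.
Answer: {}

Derivation:
Constraint 1 (U + X = Z) on D(U)={4,5,6,7,8,9} D(X)={3,4,6,8,10} D(Z)={3,5,6,8,9}: U {4,5,6,7,8,9}->{4,5,6}; X {3,4,6,8,10}->{3,4}; Z {3,5,6,8,9}->{8,9}
Constraint 2 (Y < X) on D(Y)={3,6,7,9} D(X)={3,4}: Y {3,6,7,9}->{3}; X {3,4}->{4}
Constraint 3 (Z < U) on D(Z)={8,9} D(U)={4,5,6}: Z {8,9}->{}; U {4,5,6}->{}
Constraint 4 (Y < Z) on D(Y)={3} D(Z)={}: Y {3}->{}
So after all 4 constraints: D(Y) = {}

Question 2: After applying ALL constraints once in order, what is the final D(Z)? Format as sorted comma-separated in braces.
Constraint 1 (U + X = Z) on D(U)={4,5,6,7,8,9} D(X)={3,4,6,8,10} D(Z)={3,5,6,8,9}: U {4,5,6,7,8,9}->{4,5,6}; X {3,4,6,8,10}->{3,4}; Z {3,5,6,8,9}->{8,9}
Constraint 2 (Y < X) on D(Y)={3,6,7,9} D(X)={3,4}: Y {3,6,7,9}->{3}; X {3,4}->{4}
Constraint 3 (Z < U) on D(Z)={8,9} D(U)={4,5,6}: Z {8,9}->{}; U {4,5,6}->{}
Constraint 4 (Y < Z) on D(Y)={3} D(Z)={}: Y {3}->{}
So after all 4 constraints: D(Z) = {}

Answer: {}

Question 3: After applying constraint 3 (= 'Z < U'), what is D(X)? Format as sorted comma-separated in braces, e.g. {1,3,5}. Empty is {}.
Constraint 1 (U + X = Z) on D(U)={4,5,6,7,8,9} D(X)={3,4,6,8,10} D(Z)={3,5,6,8,9}: U {4,5,6,7,8,9}->{4,5,6}; X {3,4,6,8,10}->{3,4}; Z {3,5,6,8,9}->{8,9}
Constraint 2 (Y < X) on D(Y)={3,6,7,9} D(X)={3,4}: Y {3,6,7,9}->{3}; X {3,4}->{4}
Constraint 3 (Z < U) on D(Z)={8,9} D(U)={4,5,6}: Z {8,9}->{}; U {4,5,6}->{}
So after constraint 3: D(X) = {4}

Answer: {4}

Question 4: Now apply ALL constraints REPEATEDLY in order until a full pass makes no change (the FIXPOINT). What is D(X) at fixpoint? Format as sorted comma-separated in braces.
pass 0 (initial): D(X)={3,4,6,8,10}
pass 1: U {4,5,6,7,8,9}->{}; X {3,4,6,8,10}->{4}; Y {3,6,7,9}->{}; Z {3,5,6,8,9}->{}
pass 2: X {4}->{}
pass 3: no change
Fixpoint after 3 passes: D(X) = {}

Answer: {}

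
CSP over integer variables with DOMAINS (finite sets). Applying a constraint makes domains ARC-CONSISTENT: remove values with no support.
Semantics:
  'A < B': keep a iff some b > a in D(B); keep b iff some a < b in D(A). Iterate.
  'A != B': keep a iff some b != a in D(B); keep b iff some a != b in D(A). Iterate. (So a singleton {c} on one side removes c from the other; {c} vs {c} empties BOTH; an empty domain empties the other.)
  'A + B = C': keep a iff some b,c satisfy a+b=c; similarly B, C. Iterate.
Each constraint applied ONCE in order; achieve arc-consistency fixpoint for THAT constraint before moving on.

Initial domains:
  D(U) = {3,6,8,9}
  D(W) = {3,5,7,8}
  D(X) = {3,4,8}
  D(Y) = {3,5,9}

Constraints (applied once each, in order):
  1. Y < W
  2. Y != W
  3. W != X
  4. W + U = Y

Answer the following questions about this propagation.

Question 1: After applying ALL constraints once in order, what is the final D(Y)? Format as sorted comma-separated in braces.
Answer: {}

Derivation:
Constraint 1 (Y < W) on D(Y)={3,5,9} D(W)={3,5,7,8}: Y {3,5,9}->{3,5}; W {3,5,7,8}->{5,7,8}
Constraint 2 (Y != W) on D(Y)={3,5} D(W)={5,7,8}: no change
Constraint 3 (W != X) on D(W)={5,7,8} D(X)={3,4,8}: no change
Constraint 4 (W + U = Y) on D(W)={5,7,8} D(U)={3,6,8,9} D(Y)={3,5}: W {5,7,8}->{}; U {3,6,8,9}->{}; Y {3,5}->{}
So after all 4 constraints: D(Y) = {}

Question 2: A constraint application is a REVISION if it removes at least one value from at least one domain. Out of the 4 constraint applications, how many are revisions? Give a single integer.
Constraint 1 (Y < W) on D(Y)={3,5,9} D(W)={3,5,7,8}: Y {3,5,9}->{3,5}; W {3,5,7,8}->{5,7,8} => REVISION
Constraint 2 (Y != W) on D(Y)={3,5} D(W)={5,7,8}: no change => not a revision
Constraint 3 (W != X) on D(W)={5,7,8} D(X)={3,4,8}: no change => not a revision
Constraint 4 (W + U = Y) on D(W)={5,7,8} D(U)={3,6,8,9} D(Y)={3,5}: W {5,7,8}->{}; U {3,6,8,9}->{}; Y {3,5}->{} => REVISION
Total revisions = 2

Answer: 2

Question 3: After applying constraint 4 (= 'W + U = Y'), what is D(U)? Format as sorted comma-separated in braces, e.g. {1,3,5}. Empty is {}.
Constraint 1 (Y < W) on D(Y)={3,5,9} D(W)={3,5,7,8}: Y {3,5,9}->{3,5}; W {3,5,7,8}->{5,7,8}
Constraint 2 (Y != W) on D(Y)={3,5} D(W)={5,7,8}: no change
Constraint 3 (W != X) on D(W)={5,7,8} D(X)={3,4,8}: no change
Constraint 4 (W + U = Y) on D(W)={5,7,8} D(U)={3,6,8,9} D(Y)={3,5}: W {5,7,8}->{}; U {3,6,8,9}->{}; Y {3,5}->{}
So after constraint 4: D(U) = {}

Answer: {}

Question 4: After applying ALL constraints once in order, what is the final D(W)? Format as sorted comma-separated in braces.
Answer: {}

Derivation:
Constraint 1 (Y < W) on D(Y)={3,5,9} D(W)={3,5,7,8}: Y {3,5,9}->{3,5}; W {3,5,7,8}->{5,7,8}
Constraint 2 (Y != W) on D(Y)={3,5} D(W)={5,7,8}: no change
Constraint 3 (W != X) on D(W)={5,7,8} D(X)={3,4,8}: no change
Constraint 4 (W + U = Y) on D(W)={5,7,8} D(U)={3,6,8,9} D(Y)={3,5}: W {5,7,8}->{}; U {3,6,8,9}->{}; Y {3,5}->{}
So after all 4 constraints: D(W) = {}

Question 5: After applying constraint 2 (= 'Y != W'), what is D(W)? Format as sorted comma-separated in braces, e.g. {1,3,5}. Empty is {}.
Answer: {5,7,8}

Derivation:
Constraint 1 (Y < W) on D(Y)={3,5,9} D(W)={3,5,7,8}: Y {3,5,9}->{3,5}; W {3,5,7,8}->{5,7,8}
Constraint 2 (Y != W) on D(Y)={3,5} D(W)={5,7,8}: no change
So after constraint 2: D(W) = {5,7,8}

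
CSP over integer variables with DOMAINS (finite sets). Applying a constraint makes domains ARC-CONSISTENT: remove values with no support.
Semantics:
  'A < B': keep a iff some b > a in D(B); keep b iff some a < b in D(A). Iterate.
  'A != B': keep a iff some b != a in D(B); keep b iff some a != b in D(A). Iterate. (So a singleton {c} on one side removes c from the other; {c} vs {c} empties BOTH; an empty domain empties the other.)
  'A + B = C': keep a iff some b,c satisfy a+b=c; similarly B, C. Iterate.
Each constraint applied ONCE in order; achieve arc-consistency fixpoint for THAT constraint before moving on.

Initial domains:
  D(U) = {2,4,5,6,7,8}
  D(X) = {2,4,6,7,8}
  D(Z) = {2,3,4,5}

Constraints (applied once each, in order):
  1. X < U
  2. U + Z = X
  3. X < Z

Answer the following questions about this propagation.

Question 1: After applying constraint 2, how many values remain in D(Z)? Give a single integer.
Constraint 1 (X < U) on D(X)={2,4,6,7,8} D(U)={2,4,5,6,7,8}: X {2,4,6,7,8}->{2,4,6,7}; U {2,4,5,6,7,8}->{4,5,6,7,8}
Constraint 2 (U + Z = X) on D(U)={4,5,6,7,8} D(Z)={2,3,4,5} D(X)={2,4,6,7}: U {4,5,6,7,8}->{4,5}; Z {2,3,4,5}->{2,3}; X {2,4,6,7}->{6,7}
So after constraint 2: D(Z)={2,3}, size = 2

Answer: 2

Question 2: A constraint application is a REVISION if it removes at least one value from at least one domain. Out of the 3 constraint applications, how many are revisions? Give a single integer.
Answer: 3

Derivation:
Constraint 1 (X < U) on D(X)={2,4,6,7,8} D(U)={2,4,5,6,7,8}: X {2,4,6,7,8}->{2,4,6,7}; U {2,4,5,6,7,8}->{4,5,6,7,8} => REVISION
Constraint 2 (U + Z = X) on D(U)={4,5,6,7,8} D(Z)={2,3,4,5} D(X)={2,4,6,7}: U {4,5,6,7,8}->{4,5}; Z {2,3,4,5}->{2,3}; X {2,4,6,7}->{6,7} => REVISION
Constraint 3 (X < Z) on D(X)={6,7} D(Z)={2,3}: X {6,7}->{}; Z {2,3}->{} => REVISION
Total revisions = 3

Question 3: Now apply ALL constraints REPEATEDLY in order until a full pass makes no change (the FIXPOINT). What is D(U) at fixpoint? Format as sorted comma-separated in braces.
Answer: {}

Derivation:
pass 0 (initial): D(U)={2,4,5,6,7,8}
pass 1: U {2,4,5,6,7,8}->{4,5}; X {2,4,6,7,8}->{}; Z {2,3,4,5}->{}
pass 2: U {4,5}->{}
pass 3: no change
Fixpoint after 3 passes: D(U) = {}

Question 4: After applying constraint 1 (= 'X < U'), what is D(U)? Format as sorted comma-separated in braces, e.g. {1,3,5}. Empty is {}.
Answer: {4,5,6,7,8}

Derivation:
Constraint 1 (X < U) on D(X)={2,4,6,7,8} D(U)={2,4,5,6,7,8}: X {2,4,6,7,8}->{2,4,6,7}; U {2,4,5,6,7,8}->{4,5,6,7,8}
So after constraint 1: D(U) = {4,5,6,7,8}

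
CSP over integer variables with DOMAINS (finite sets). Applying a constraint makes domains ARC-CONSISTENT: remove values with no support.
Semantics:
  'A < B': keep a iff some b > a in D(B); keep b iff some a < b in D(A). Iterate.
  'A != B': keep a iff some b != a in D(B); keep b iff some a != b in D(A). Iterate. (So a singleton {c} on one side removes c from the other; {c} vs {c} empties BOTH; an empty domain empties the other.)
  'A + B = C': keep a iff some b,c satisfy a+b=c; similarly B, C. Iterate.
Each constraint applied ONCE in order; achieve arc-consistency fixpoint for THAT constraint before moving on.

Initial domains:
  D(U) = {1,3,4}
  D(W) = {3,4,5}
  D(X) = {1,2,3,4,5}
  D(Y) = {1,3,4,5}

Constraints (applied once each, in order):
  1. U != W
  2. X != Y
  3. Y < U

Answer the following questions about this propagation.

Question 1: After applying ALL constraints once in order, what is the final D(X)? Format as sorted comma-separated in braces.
Answer: {1,2,3,4,5}

Derivation:
Constraint 1 (U != W) on D(U)={1,3,4} D(W)={3,4,5}: no change
Constraint 2 (X != Y) on D(X)={1,2,3,4,5} D(Y)={1,3,4,5}: no change
Constraint 3 (Y < U) on D(Y)={1,3,4,5} D(U)={1,3,4}: Y {1,3,4,5}->{1,3}; U {1,3,4}->{3,4}
So after all 3 constraints: D(X) = {1,2,3,4,5}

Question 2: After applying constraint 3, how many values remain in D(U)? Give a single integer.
Constraint 1 (U != W) on D(U)={1,3,4} D(W)={3,4,5}: no change
Constraint 2 (X != Y) on D(X)={1,2,3,4,5} D(Y)={1,3,4,5}: no change
Constraint 3 (Y < U) on D(Y)={1,3,4,5} D(U)={1,3,4}: Y {1,3,4,5}->{1,3}; U {1,3,4}->{3,4}
So after constraint 3: D(U)={3,4}, size = 2

Answer: 2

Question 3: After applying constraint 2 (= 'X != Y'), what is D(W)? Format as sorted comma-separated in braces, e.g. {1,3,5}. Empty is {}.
Answer: {3,4,5}

Derivation:
Constraint 1 (U != W) on D(U)={1,3,4} D(W)={3,4,5}: no change
Constraint 2 (X != Y) on D(X)={1,2,3,4,5} D(Y)={1,3,4,5}: no change
So after constraint 2: D(W) = {3,4,5}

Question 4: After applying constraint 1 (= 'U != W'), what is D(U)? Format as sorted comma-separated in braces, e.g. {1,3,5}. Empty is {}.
Answer: {1,3,4}

Derivation:
Constraint 1 (U != W) on D(U)={1,3,4} D(W)={3,4,5}: no change
So after constraint 1: D(U) = {1,3,4}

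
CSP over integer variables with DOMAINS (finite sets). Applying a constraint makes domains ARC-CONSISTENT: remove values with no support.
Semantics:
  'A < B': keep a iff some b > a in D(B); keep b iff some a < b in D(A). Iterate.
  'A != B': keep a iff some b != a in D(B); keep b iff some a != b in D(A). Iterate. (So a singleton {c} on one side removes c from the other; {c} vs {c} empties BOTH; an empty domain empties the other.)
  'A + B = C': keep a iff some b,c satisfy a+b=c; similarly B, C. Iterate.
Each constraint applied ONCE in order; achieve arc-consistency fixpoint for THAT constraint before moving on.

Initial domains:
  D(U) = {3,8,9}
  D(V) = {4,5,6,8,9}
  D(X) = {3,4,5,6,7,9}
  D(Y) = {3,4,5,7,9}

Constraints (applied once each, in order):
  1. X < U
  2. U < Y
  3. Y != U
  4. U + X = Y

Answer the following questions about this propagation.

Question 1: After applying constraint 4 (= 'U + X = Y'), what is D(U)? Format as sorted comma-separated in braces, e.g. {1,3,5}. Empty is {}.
Answer: {}

Derivation:
Constraint 1 (X < U) on D(X)={3,4,5,6,7,9} D(U)={3,8,9}: X {3,4,5,6,7,9}->{3,4,5,6,7}; U {3,8,9}->{8,9}
Constraint 2 (U < Y) on D(U)={8,9} D(Y)={3,4,5,7,9}: U {8,9}->{8}; Y {3,4,5,7,9}->{9}
Constraint 3 (Y != U) on D(Y)={9} D(U)={8}: no change
Constraint 4 (U + X = Y) on D(U)={8} D(X)={3,4,5,6,7} D(Y)={9}: U {8}->{}; X {3,4,5,6,7}->{}; Y {9}->{}
So after constraint 4: D(U) = {}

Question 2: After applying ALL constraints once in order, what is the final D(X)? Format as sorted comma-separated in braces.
Answer: {}

Derivation:
Constraint 1 (X < U) on D(X)={3,4,5,6,7,9} D(U)={3,8,9}: X {3,4,5,6,7,9}->{3,4,5,6,7}; U {3,8,9}->{8,9}
Constraint 2 (U < Y) on D(U)={8,9} D(Y)={3,4,5,7,9}: U {8,9}->{8}; Y {3,4,5,7,9}->{9}
Constraint 3 (Y != U) on D(Y)={9} D(U)={8}: no change
Constraint 4 (U + X = Y) on D(U)={8} D(X)={3,4,5,6,7} D(Y)={9}: U {8}->{}; X {3,4,5,6,7}->{}; Y {9}->{}
So after all 4 constraints: D(X) = {}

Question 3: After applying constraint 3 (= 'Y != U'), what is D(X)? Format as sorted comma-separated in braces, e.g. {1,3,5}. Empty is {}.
Answer: {3,4,5,6,7}

Derivation:
Constraint 1 (X < U) on D(X)={3,4,5,6,7,9} D(U)={3,8,9}: X {3,4,5,6,7,9}->{3,4,5,6,7}; U {3,8,9}->{8,9}
Constraint 2 (U < Y) on D(U)={8,9} D(Y)={3,4,5,7,9}: U {8,9}->{8}; Y {3,4,5,7,9}->{9}
Constraint 3 (Y != U) on D(Y)={9} D(U)={8}: no change
So after constraint 3: D(X) = {3,4,5,6,7}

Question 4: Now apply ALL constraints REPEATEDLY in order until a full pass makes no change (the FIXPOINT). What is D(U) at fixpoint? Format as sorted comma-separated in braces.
Answer: {}

Derivation:
pass 0 (initial): D(U)={3,8,9}
pass 1: U {3,8,9}->{}; X {3,4,5,6,7,9}->{}; Y {3,4,5,7,9}->{}
pass 2: no change
Fixpoint after 2 passes: D(U) = {}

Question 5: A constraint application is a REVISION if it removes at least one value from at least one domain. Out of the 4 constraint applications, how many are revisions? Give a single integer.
Answer: 3

Derivation:
Constraint 1 (X < U) on D(X)={3,4,5,6,7,9} D(U)={3,8,9}: X {3,4,5,6,7,9}->{3,4,5,6,7}; U {3,8,9}->{8,9} => REVISION
Constraint 2 (U < Y) on D(U)={8,9} D(Y)={3,4,5,7,9}: U {8,9}->{8}; Y {3,4,5,7,9}->{9} => REVISION
Constraint 3 (Y != U) on D(Y)={9} D(U)={8}: no change => not a revision
Constraint 4 (U + X = Y) on D(U)={8} D(X)={3,4,5,6,7} D(Y)={9}: U {8}->{}; X {3,4,5,6,7}->{}; Y {9}->{} => REVISION
Total revisions = 3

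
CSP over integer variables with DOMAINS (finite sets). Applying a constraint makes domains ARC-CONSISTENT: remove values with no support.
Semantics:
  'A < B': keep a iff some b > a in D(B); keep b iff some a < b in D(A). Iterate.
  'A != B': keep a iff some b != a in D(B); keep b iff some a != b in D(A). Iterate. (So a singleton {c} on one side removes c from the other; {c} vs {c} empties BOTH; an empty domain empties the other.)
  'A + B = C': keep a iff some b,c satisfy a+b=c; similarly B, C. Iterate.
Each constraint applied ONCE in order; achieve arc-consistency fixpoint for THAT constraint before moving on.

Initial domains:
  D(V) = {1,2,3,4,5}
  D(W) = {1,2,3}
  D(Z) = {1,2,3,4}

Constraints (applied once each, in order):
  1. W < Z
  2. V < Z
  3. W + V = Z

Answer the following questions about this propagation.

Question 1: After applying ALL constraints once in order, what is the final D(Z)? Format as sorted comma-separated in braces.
Constraint 1 (W < Z) on D(W)={1,2,3} D(Z)={1,2,3,4}: Z {1,2,3,4}->{2,3,4}
Constraint 2 (V < Z) on D(V)={1,2,3,4,5} D(Z)={2,3,4}: V {1,2,3,4,5}->{1,2,3}
Constraint 3 (W + V = Z) on D(W)={1,2,3} D(V)={1,2,3} D(Z)={2,3,4}: no change
So after all 3 constraints: D(Z) = {2,3,4}

Answer: {2,3,4}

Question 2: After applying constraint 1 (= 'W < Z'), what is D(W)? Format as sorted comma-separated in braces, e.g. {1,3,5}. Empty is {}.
Constraint 1 (W < Z) on D(W)={1,2,3} D(Z)={1,2,3,4}: Z {1,2,3,4}->{2,3,4}
So after constraint 1: D(W) = {1,2,3}

Answer: {1,2,3}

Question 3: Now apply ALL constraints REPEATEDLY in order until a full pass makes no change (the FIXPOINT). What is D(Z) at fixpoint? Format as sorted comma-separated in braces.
pass 0 (initial): D(Z)={1,2,3,4}
pass 1: V {1,2,3,4,5}->{1,2,3}; Z {1,2,3,4}->{2,3,4}
pass 2: no change
Fixpoint after 2 passes: D(Z) = {2,3,4}

Answer: {2,3,4}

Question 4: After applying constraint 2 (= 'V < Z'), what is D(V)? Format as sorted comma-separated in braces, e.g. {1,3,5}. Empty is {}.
Constraint 1 (W < Z) on D(W)={1,2,3} D(Z)={1,2,3,4}: Z {1,2,3,4}->{2,3,4}
Constraint 2 (V < Z) on D(V)={1,2,3,4,5} D(Z)={2,3,4}: V {1,2,3,4,5}->{1,2,3}
So after constraint 2: D(V) = {1,2,3}

Answer: {1,2,3}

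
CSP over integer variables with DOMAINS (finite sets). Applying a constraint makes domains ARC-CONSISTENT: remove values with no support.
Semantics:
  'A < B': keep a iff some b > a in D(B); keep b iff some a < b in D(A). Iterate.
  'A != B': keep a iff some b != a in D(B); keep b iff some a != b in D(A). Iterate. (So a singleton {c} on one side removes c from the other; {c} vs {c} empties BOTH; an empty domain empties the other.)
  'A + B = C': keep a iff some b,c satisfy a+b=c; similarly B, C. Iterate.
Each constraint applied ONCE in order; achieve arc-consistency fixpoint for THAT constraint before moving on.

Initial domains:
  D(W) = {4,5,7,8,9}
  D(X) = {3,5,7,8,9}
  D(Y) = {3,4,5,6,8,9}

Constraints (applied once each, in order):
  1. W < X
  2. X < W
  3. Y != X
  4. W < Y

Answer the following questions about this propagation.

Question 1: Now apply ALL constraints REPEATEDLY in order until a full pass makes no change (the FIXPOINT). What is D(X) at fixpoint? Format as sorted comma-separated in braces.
Answer: {}

Derivation:
pass 0 (initial): D(X)={3,5,7,8,9}
pass 1: W {4,5,7,8,9}->{7,8}; X {3,5,7,8,9}->{5,7}; Y {3,4,5,6,8,9}->{8,9}
pass 2: W {7,8}->{}; X {5,7}->{}; Y {8,9}->{}
pass 3: no change
Fixpoint after 3 passes: D(X) = {}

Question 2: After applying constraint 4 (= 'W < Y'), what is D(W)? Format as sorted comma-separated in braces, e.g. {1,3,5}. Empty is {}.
Constraint 1 (W < X) on D(W)={4,5,7,8,9} D(X)={3,5,7,8,9}: W {4,5,7,8,9}->{4,5,7,8}; X {3,5,7,8,9}->{5,7,8,9}
Constraint 2 (X < W) on D(X)={5,7,8,9} D(W)={4,5,7,8}: X {5,7,8,9}->{5,7}; W {4,5,7,8}->{7,8}
Constraint 3 (Y != X) on D(Y)={3,4,5,6,8,9} D(X)={5,7}: no change
Constraint 4 (W < Y) on D(W)={7,8} D(Y)={3,4,5,6,8,9}: Y {3,4,5,6,8,9}->{8,9}
So after constraint 4: D(W) = {7,8}

Answer: {7,8}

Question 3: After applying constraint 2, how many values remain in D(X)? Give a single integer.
Constraint 1 (W < X) on D(W)={4,5,7,8,9} D(X)={3,5,7,8,9}: W {4,5,7,8,9}->{4,5,7,8}; X {3,5,7,8,9}->{5,7,8,9}
Constraint 2 (X < W) on D(X)={5,7,8,9} D(W)={4,5,7,8}: X {5,7,8,9}->{5,7}; W {4,5,7,8}->{7,8}
So after constraint 2: D(X)={5,7}, size = 2

Answer: 2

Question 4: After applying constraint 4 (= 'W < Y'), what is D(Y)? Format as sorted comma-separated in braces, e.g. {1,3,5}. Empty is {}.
Constraint 1 (W < X) on D(W)={4,5,7,8,9} D(X)={3,5,7,8,9}: W {4,5,7,8,9}->{4,5,7,8}; X {3,5,7,8,9}->{5,7,8,9}
Constraint 2 (X < W) on D(X)={5,7,8,9} D(W)={4,5,7,8}: X {5,7,8,9}->{5,7}; W {4,5,7,8}->{7,8}
Constraint 3 (Y != X) on D(Y)={3,4,5,6,8,9} D(X)={5,7}: no change
Constraint 4 (W < Y) on D(W)={7,8} D(Y)={3,4,5,6,8,9}: Y {3,4,5,6,8,9}->{8,9}
So after constraint 4: D(Y) = {8,9}

Answer: {8,9}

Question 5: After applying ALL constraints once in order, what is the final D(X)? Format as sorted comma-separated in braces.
Answer: {5,7}

Derivation:
Constraint 1 (W < X) on D(W)={4,5,7,8,9} D(X)={3,5,7,8,9}: W {4,5,7,8,9}->{4,5,7,8}; X {3,5,7,8,9}->{5,7,8,9}
Constraint 2 (X < W) on D(X)={5,7,8,9} D(W)={4,5,7,8}: X {5,7,8,9}->{5,7}; W {4,5,7,8}->{7,8}
Constraint 3 (Y != X) on D(Y)={3,4,5,6,8,9} D(X)={5,7}: no change
Constraint 4 (W < Y) on D(W)={7,8} D(Y)={3,4,5,6,8,9}: Y {3,4,5,6,8,9}->{8,9}
So after all 4 constraints: D(X) = {5,7}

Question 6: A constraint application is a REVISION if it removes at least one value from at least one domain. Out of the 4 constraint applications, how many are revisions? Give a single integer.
Answer: 3

Derivation:
Constraint 1 (W < X) on D(W)={4,5,7,8,9} D(X)={3,5,7,8,9}: W {4,5,7,8,9}->{4,5,7,8}; X {3,5,7,8,9}->{5,7,8,9} => REVISION
Constraint 2 (X < W) on D(X)={5,7,8,9} D(W)={4,5,7,8}: X {5,7,8,9}->{5,7}; W {4,5,7,8}->{7,8} => REVISION
Constraint 3 (Y != X) on D(Y)={3,4,5,6,8,9} D(X)={5,7}: no change => not a revision
Constraint 4 (W < Y) on D(W)={7,8} D(Y)={3,4,5,6,8,9}: Y {3,4,5,6,8,9}->{8,9} => REVISION
Total revisions = 3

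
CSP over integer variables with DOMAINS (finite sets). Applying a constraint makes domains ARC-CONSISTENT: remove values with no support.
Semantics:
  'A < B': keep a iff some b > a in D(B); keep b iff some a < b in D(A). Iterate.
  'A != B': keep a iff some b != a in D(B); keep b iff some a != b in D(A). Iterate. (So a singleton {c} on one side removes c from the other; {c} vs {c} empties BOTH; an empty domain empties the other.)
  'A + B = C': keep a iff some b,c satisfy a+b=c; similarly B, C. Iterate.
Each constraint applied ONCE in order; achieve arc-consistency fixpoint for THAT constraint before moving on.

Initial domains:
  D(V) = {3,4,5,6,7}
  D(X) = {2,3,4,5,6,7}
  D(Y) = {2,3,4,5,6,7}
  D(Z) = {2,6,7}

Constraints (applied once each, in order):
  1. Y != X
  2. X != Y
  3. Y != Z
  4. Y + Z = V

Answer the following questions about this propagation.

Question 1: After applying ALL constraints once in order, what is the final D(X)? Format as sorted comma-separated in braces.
Constraint 1 (Y != X) on D(Y)={2,3,4,5,6,7} D(X)={2,3,4,5,6,7}: no change
Constraint 2 (X != Y) on D(X)={2,3,4,5,6,7} D(Y)={2,3,4,5,6,7}: no change
Constraint 3 (Y != Z) on D(Y)={2,3,4,5,6,7} D(Z)={2,6,7}: no change
Constraint 4 (Y + Z = V) on D(Y)={2,3,4,5,6,7} D(Z)={2,6,7} D(V)={3,4,5,6,7}: Y {2,3,4,5,6,7}->{2,3,4,5}; Z {2,6,7}->{2}; V {3,4,5,6,7}->{4,5,6,7}
So after all 4 constraints: D(X) = {2,3,4,5,6,7}

Answer: {2,3,4,5,6,7}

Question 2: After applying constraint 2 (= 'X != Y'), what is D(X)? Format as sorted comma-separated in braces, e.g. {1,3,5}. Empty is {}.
Constraint 1 (Y != X) on D(Y)={2,3,4,5,6,7} D(X)={2,3,4,5,6,7}: no change
Constraint 2 (X != Y) on D(X)={2,3,4,5,6,7} D(Y)={2,3,4,5,6,7}: no change
So after constraint 2: D(X) = {2,3,4,5,6,7}

Answer: {2,3,4,5,6,7}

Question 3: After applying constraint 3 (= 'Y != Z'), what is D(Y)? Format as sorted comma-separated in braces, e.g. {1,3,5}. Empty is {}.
Constraint 1 (Y != X) on D(Y)={2,3,4,5,6,7} D(X)={2,3,4,5,6,7}: no change
Constraint 2 (X != Y) on D(X)={2,3,4,5,6,7} D(Y)={2,3,4,5,6,7}: no change
Constraint 3 (Y != Z) on D(Y)={2,3,4,5,6,7} D(Z)={2,6,7}: no change
So after constraint 3: D(Y) = {2,3,4,5,6,7}

Answer: {2,3,4,5,6,7}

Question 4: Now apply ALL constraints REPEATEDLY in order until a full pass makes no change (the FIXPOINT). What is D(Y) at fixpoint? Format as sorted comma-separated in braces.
pass 0 (initial): D(Y)={2,3,4,5,6,7}
pass 1: V {3,4,5,6,7}->{4,5,6,7}; Y {2,3,4,5,6,7}->{2,3,4,5}; Z {2,6,7}->{2}
pass 2: V {4,5,6,7}->{5,6,7}; Y {2,3,4,5}->{3,4,5}
pass 3: no change
Fixpoint after 3 passes: D(Y) = {3,4,5}

Answer: {3,4,5}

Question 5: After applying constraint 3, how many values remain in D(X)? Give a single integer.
Constraint 1 (Y != X) on D(Y)={2,3,4,5,6,7} D(X)={2,3,4,5,6,7}: no change
Constraint 2 (X != Y) on D(X)={2,3,4,5,6,7} D(Y)={2,3,4,5,6,7}: no change
Constraint 3 (Y != Z) on D(Y)={2,3,4,5,6,7} D(Z)={2,6,7}: no change
So after constraint 3: D(X)={2,3,4,5,6,7}, size = 6

Answer: 6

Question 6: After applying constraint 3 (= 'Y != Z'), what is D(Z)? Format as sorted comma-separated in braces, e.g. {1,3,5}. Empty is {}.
Answer: {2,6,7}

Derivation:
Constraint 1 (Y != X) on D(Y)={2,3,4,5,6,7} D(X)={2,3,4,5,6,7}: no change
Constraint 2 (X != Y) on D(X)={2,3,4,5,6,7} D(Y)={2,3,4,5,6,7}: no change
Constraint 3 (Y != Z) on D(Y)={2,3,4,5,6,7} D(Z)={2,6,7}: no change
So after constraint 3: D(Z) = {2,6,7}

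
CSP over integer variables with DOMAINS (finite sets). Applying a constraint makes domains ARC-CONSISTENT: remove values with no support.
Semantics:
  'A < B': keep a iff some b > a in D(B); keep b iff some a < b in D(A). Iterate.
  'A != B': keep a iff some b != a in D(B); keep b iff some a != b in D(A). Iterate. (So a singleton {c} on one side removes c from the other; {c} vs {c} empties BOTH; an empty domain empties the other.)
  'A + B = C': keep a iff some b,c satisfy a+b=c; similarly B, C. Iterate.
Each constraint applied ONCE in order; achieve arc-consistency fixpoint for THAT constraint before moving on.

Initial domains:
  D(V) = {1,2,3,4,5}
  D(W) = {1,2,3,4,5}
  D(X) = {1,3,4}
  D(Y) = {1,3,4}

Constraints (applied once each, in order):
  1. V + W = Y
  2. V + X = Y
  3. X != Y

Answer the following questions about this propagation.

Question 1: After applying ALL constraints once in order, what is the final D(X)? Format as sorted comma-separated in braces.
Constraint 1 (V + W = Y) on D(V)={1,2,3,4,5} D(W)={1,2,3,4,5} D(Y)={1,3,4}: V {1,2,3,4,5}->{1,2,3}; W {1,2,3,4,5}->{1,2,3}; Y {1,3,4}->{3,4}
Constraint 2 (V + X = Y) on D(V)={1,2,3} D(X)={1,3,4} D(Y)={3,4}: X {1,3,4}->{1,3}
Constraint 3 (X != Y) on D(X)={1,3} D(Y)={3,4}: no change
So after all 3 constraints: D(X) = {1,3}

Answer: {1,3}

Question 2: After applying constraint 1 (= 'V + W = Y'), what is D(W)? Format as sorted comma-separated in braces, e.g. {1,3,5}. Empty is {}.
Answer: {1,2,3}

Derivation:
Constraint 1 (V + W = Y) on D(V)={1,2,3,4,5} D(W)={1,2,3,4,5} D(Y)={1,3,4}: V {1,2,3,4,5}->{1,2,3}; W {1,2,3,4,5}->{1,2,3}; Y {1,3,4}->{3,4}
So after constraint 1: D(W) = {1,2,3}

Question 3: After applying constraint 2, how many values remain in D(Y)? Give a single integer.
Answer: 2

Derivation:
Constraint 1 (V + W = Y) on D(V)={1,2,3,4,5} D(W)={1,2,3,4,5} D(Y)={1,3,4}: V {1,2,3,4,5}->{1,2,3}; W {1,2,3,4,5}->{1,2,3}; Y {1,3,4}->{3,4}
Constraint 2 (V + X = Y) on D(V)={1,2,3} D(X)={1,3,4} D(Y)={3,4}: X {1,3,4}->{1,3}
So after constraint 2: D(Y)={3,4}, size = 2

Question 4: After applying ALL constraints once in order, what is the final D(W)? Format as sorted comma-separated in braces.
Answer: {1,2,3}

Derivation:
Constraint 1 (V + W = Y) on D(V)={1,2,3,4,5} D(W)={1,2,3,4,5} D(Y)={1,3,4}: V {1,2,3,4,5}->{1,2,3}; W {1,2,3,4,5}->{1,2,3}; Y {1,3,4}->{3,4}
Constraint 2 (V + X = Y) on D(V)={1,2,3} D(X)={1,3,4} D(Y)={3,4}: X {1,3,4}->{1,3}
Constraint 3 (X != Y) on D(X)={1,3} D(Y)={3,4}: no change
So after all 3 constraints: D(W) = {1,2,3}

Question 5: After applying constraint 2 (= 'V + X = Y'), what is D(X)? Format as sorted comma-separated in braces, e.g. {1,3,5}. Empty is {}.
Answer: {1,3}

Derivation:
Constraint 1 (V + W = Y) on D(V)={1,2,3,4,5} D(W)={1,2,3,4,5} D(Y)={1,3,4}: V {1,2,3,4,5}->{1,2,3}; W {1,2,3,4,5}->{1,2,3}; Y {1,3,4}->{3,4}
Constraint 2 (V + X = Y) on D(V)={1,2,3} D(X)={1,3,4} D(Y)={3,4}: X {1,3,4}->{1,3}
So after constraint 2: D(X) = {1,3}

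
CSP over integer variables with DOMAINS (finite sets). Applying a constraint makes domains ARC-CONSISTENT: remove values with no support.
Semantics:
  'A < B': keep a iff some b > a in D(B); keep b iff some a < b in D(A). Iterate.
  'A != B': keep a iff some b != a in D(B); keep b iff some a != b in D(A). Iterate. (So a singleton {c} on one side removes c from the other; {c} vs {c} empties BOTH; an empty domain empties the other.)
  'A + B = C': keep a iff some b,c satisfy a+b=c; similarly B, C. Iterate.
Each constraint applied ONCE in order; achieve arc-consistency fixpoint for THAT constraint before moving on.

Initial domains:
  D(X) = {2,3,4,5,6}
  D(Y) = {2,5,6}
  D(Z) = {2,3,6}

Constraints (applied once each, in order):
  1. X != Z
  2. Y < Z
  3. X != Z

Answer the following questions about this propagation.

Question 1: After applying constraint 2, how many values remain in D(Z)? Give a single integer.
Constraint 1 (X != Z) on D(X)={2,3,4,5,6} D(Z)={2,3,6}: no change
Constraint 2 (Y < Z) on D(Y)={2,5,6} D(Z)={2,3,6}: Y {2,5,6}->{2,5}; Z {2,3,6}->{3,6}
So after constraint 2: D(Z)={3,6}, size = 2

Answer: 2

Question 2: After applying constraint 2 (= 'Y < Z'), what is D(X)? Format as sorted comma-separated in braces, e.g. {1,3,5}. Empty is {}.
Answer: {2,3,4,5,6}

Derivation:
Constraint 1 (X != Z) on D(X)={2,3,4,5,6} D(Z)={2,3,6}: no change
Constraint 2 (Y < Z) on D(Y)={2,5,6} D(Z)={2,3,6}: Y {2,5,6}->{2,5}; Z {2,3,6}->{3,6}
So after constraint 2: D(X) = {2,3,4,5,6}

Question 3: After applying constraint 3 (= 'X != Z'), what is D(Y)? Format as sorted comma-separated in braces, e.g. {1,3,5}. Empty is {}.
Answer: {2,5}

Derivation:
Constraint 1 (X != Z) on D(X)={2,3,4,5,6} D(Z)={2,3,6}: no change
Constraint 2 (Y < Z) on D(Y)={2,5,6} D(Z)={2,3,6}: Y {2,5,6}->{2,5}; Z {2,3,6}->{3,6}
Constraint 3 (X != Z) on D(X)={2,3,4,5,6} D(Z)={3,6}: no change
So after constraint 3: D(Y) = {2,5}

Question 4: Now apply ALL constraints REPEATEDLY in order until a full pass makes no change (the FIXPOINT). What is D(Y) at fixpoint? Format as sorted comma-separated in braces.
pass 0 (initial): D(Y)={2,5,6}
pass 1: Y {2,5,6}->{2,5}; Z {2,3,6}->{3,6}
pass 2: no change
Fixpoint after 2 passes: D(Y) = {2,5}

Answer: {2,5}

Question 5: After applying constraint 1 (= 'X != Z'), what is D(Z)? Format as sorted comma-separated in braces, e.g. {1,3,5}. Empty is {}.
Constraint 1 (X != Z) on D(X)={2,3,4,5,6} D(Z)={2,3,6}: no change
So after constraint 1: D(Z) = {2,3,6}

Answer: {2,3,6}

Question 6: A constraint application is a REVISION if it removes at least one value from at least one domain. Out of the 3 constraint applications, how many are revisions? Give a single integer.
Constraint 1 (X != Z) on D(X)={2,3,4,5,6} D(Z)={2,3,6}: no change => not a revision
Constraint 2 (Y < Z) on D(Y)={2,5,6} D(Z)={2,3,6}: Y {2,5,6}->{2,5}; Z {2,3,6}->{3,6} => REVISION
Constraint 3 (X != Z) on D(X)={2,3,4,5,6} D(Z)={3,6}: no change => not a revision
Total revisions = 1

Answer: 1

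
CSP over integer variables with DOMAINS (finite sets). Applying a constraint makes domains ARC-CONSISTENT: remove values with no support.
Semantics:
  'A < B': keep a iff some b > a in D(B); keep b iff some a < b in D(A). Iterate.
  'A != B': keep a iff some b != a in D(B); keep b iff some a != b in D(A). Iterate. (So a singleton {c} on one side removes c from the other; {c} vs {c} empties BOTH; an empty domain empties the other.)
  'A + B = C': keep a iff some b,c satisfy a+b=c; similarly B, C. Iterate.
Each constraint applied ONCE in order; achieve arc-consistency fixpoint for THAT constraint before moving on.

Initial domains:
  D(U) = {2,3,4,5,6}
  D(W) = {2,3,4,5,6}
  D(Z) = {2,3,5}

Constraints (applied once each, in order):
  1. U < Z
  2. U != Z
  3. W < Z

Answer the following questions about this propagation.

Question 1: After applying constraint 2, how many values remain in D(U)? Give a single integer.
Constraint 1 (U < Z) on D(U)={2,3,4,5,6} D(Z)={2,3,5}: U {2,3,4,5,6}->{2,3,4}; Z {2,3,5}->{3,5}
Constraint 2 (U != Z) on D(U)={2,3,4} D(Z)={3,5}: no change
So after constraint 2: D(U)={2,3,4}, size = 3

Answer: 3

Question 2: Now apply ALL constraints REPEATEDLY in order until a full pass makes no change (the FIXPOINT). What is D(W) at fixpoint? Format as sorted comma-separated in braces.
Answer: {2,3,4}

Derivation:
pass 0 (initial): D(W)={2,3,4,5,6}
pass 1: U {2,3,4,5,6}->{2,3,4}; W {2,3,4,5,6}->{2,3,4}; Z {2,3,5}->{3,5}
pass 2: no change
Fixpoint after 2 passes: D(W) = {2,3,4}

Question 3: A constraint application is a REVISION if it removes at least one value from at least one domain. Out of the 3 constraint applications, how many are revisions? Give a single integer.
Answer: 2

Derivation:
Constraint 1 (U < Z) on D(U)={2,3,4,5,6} D(Z)={2,3,5}: U {2,3,4,5,6}->{2,3,4}; Z {2,3,5}->{3,5} => REVISION
Constraint 2 (U != Z) on D(U)={2,3,4} D(Z)={3,5}: no change => not a revision
Constraint 3 (W < Z) on D(W)={2,3,4,5,6} D(Z)={3,5}: W {2,3,4,5,6}->{2,3,4} => REVISION
Total revisions = 2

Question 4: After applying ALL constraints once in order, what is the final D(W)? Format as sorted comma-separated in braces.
Constraint 1 (U < Z) on D(U)={2,3,4,5,6} D(Z)={2,3,5}: U {2,3,4,5,6}->{2,3,4}; Z {2,3,5}->{3,5}
Constraint 2 (U != Z) on D(U)={2,3,4} D(Z)={3,5}: no change
Constraint 3 (W < Z) on D(W)={2,3,4,5,6} D(Z)={3,5}: W {2,3,4,5,6}->{2,3,4}
So after all 3 constraints: D(W) = {2,3,4}

Answer: {2,3,4}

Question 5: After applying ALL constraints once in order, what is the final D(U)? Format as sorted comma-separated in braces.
Answer: {2,3,4}

Derivation:
Constraint 1 (U < Z) on D(U)={2,3,4,5,6} D(Z)={2,3,5}: U {2,3,4,5,6}->{2,3,4}; Z {2,3,5}->{3,5}
Constraint 2 (U != Z) on D(U)={2,3,4} D(Z)={3,5}: no change
Constraint 3 (W < Z) on D(W)={2,3,4,5,6} D(Z)={3,5}: W {2,3,4,5,6}->{2,3,4}
So after all 3 constraints: D(U) = {2,3,4}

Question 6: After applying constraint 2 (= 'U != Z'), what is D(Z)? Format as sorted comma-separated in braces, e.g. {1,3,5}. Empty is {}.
Answer: {3,5}

Derivation:
Constraint 1 (U < Z) on D(U)={2,3,4,5,6} D(Z)={2,3,5}: U {2,3,4,5,6}->{2,3,4}; Z {2,3,5}->{3,5}
Constraint 2 (U != Z) on D(U)={2,3,4} D(Z)={3,5}: no change
So after constraint 2: D(Z) = {3,5}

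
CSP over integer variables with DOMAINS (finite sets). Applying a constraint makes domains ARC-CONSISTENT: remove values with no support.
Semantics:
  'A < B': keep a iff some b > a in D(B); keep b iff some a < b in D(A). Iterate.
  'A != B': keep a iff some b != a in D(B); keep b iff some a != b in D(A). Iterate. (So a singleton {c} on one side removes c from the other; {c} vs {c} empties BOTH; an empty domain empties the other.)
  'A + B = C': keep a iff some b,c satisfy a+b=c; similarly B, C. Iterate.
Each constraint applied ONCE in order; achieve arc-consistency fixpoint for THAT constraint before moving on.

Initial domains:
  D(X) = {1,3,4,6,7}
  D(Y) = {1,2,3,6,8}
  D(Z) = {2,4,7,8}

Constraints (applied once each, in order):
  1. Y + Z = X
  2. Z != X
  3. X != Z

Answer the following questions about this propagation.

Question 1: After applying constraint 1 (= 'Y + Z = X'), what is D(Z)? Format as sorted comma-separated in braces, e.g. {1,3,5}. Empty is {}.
Answer: {2,4}

Derivation:
Constraint 1 (Y + Z = X) on D(Y)={1,2,3,6,8} D(Z)={2,4,7,8} D(X)={1,3,4,6,7}: Y {1,2,3,6,8}->{1,2,3}; Z {2,4,7,8}->{2,4}; X {1,3,4,6,7}->{3,4,6,7}
So after constraint 1: D(Z) = {2,4}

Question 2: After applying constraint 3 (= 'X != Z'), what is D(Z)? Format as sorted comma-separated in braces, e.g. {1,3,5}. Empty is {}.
Answer: {2,4}

Derivation:
Constraint 1 (Y + Z = X) on D(Y)={1,2,3,6,8} D(Z)={2,4,7,8} D(X)={1,3,4,6,7}: Y {1,2,3,6,8}->{1,2,3}; Z {2,4,7,8}->{2,4}; X {1,3,4,6,7}->{3,4,6,7}
Constraint 2 (Z != X) on D(Z)={2,4} D(X)={3,4,6,7}: no change
Constraint 3 (X != Z) on D(X)={3,4,6,7} D(Z)={2,4}: no change
So after constraint 3: D(Z) = {2,4}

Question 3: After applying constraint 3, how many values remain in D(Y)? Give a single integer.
Constraint 1 (Y + Z = X) on D(Y)={1,2,3,6,8} D(Z)={2,4,7,8} D(X)={1,3,4,6,7}: Y {1,2,3,6,8}->{1,2,3}; Z {2,4,7,8}->{2,4}; X {1,3,4,6,7}->{3,4,6,7}
Constraint 2 (Z != X) on D(Z)={2,4} D(X)={3,4,6,7}: no change
Constraint 3 (X != Z) on D(X)={3,4,6,7} D(Z)={2,4}: no change
So after constraint 3: D(Y)={1,2,3}, size = 3

Answer: 3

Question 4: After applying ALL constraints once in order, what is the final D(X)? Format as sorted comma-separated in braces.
Constraint 1 (Y + Z = X) on D(Y)={1,2,3,6,8} D(Z)={2,4,7,8} D(X)={1,3,4,6,7}: Y {1,2,3,6,8}->{1,2,3}; Z {2,4,7,8}->{2,4}; X {1,3,4,6,7}->{3,4,6,7}
Constraint 2 (Z != X) on D(Z)={2,4} D(X)={3,4,6,7}: no change
Constraint 3 (X != Z) on D(X)={3,4,6,7} D(Z)={2,4}: no change
So after all 3 constraints: D(X) = {3,4,6,7}

Answer: {3,4,6,7}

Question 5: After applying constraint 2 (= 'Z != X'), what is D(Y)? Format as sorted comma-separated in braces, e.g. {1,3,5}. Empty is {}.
Answer: {1,2,3}

Derivation:
Constraint 1 (Y + Z = X) on D(Y)={1,2,3,6,8} D(Z)={2,4,7,8} D(X)={1,3,4,6,7}: Y {1,2,3,6,8}->{1,2,3}; Z {2,4,7,8}->{2,4}; X {1,3,4,6,7}->{3,4,6,7}
Constraint 2 (Z != X) on D(Z)={2,4} D(X)={3,4,6,7}: no change
So after constraint 2: D(Y) = {1,2,3}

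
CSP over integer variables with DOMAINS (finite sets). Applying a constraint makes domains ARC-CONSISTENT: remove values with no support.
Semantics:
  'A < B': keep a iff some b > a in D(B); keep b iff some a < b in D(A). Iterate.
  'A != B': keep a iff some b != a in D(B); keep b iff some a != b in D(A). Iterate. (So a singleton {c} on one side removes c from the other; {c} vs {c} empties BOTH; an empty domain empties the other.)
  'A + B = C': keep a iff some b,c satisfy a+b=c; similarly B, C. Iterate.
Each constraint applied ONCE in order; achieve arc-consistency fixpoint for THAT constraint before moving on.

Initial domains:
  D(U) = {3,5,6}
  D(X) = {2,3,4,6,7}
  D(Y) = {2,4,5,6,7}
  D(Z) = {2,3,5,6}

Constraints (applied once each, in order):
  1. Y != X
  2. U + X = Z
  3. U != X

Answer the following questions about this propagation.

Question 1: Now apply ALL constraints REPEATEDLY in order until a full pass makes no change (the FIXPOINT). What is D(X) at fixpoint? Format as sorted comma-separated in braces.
Answer: {2}

Derivation:
pass 0 (initial): D(X)={2,3,4,6,7}
pass 1: U {3,5,6}->{3}; X {2,3,4,6,7}->{2}; Z {2,3,5,6}->{5,6}
pass 2: Y {2,4,5,6,7}->{4,5,6,7}; Z {5,6}->{5}
pass 3: no change
Fixpoint after 3 passes: D(X) = {2}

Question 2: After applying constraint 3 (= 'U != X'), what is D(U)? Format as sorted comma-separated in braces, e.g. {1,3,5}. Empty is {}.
Constraint 1 (Y != X) on D(Y)={2,4,5,6,7} D(X)={2,3,4,6,7}: no change
Constraint 2 (U + X = Z) on D(U)={3,5,6} D(X)={2,3,4,6,7} D(Z)={2,3,5,6}: U {3,5,6}->{3}; X {2,3,4,6,7}->{2,3}; Z {2,3,5,6}->{5,6}
Constraint 3 (U != X) on D(U)={3} D(X)={2,3}: X {2,3}->{2}
So after constraint 3: D(U) = {3}

Answer: {3}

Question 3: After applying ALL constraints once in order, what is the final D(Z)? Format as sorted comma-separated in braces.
Constraint 1 (Y != X) on D(Y)={2,4,5,6,7} D(X)={2,3,4,6,7}: no change
Constraint 2 (U + X = Z) on D(U)={3,5,6} D(X)={2,3,4,6,7} D(Z)={2,3,5,6}: U {3,5,6}->{3}; X {2,3,4,6,7}->{2,3}; Z {2,3,5,6}->{5,6}
Constraint 3 (U != X) on D(U)={3} D(X)={2,3}: X {2,3}->{2}
So after all 3 constraints: D(Z) = {5,6}

Answer: {5,6}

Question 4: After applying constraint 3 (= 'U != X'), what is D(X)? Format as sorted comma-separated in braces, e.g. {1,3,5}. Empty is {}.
Constraint 1 (Y != X) on D(Y)={2,4,5,6,7} D(X)={2,3,4,6,7}: no change
Constraint 2 (U + X = Z) on D(U)={3,5,6} D(X)={2,3,4,6,7} D(Z)={2,3,5,6}: U {3,5,6}->{3}; X {2,3,4,6,7}->{2,3}; Z {2,3,5,6}->{5,6}
Constraint 3 (U != X) on D(U)={3} D(X)={2,3}: X {2,3}->{2}
So after constraint 3: D(X) = {2}

Answer: {2}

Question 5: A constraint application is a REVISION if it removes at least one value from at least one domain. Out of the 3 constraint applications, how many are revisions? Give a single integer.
Constraint 1 (Y != X) on D(Y)={2,4,5,6,7} D(X)={2,3,4,6,7}: no change => not a revision
Constraint 2 (U + X = Z) on D(U)={3,5,6} D(X)={2,3,4,6,7} D(Z)={2,3,5,6}: U {3,5,6}->{3}; X {2,3,4,6,7}->{2,3}; Z {2,3,5,6}->{5,6} => REVISION
Constraint 3 (U != X) on D(U)={3} D(X)={2,3}: X {2,3}->{2} => REVISION
Total revisions = 2

Answer: 2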